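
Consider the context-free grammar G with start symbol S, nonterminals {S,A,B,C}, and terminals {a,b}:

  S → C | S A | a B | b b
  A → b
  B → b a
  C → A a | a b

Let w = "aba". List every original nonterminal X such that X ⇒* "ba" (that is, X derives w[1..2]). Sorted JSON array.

CNF form of G:
  S -> A T1 | S A | T0 T0 | T1 B | T1 T0
  A -> b
  B -> T0 T1
  C -> A T1 | T1 T0
  T0 -> b
  T1 -> a

CYK fill (cells [i..j] with 1 ≤ i ≤ j ≤ 2 only):
  T[1,1] 'b' = {A,T0}  orig:{A}
  T[2,2] 'a' = {T1}  orig:{}
  T[1,2] 'ba' = {B,C,S}

Original NTs in T[1,2] deriving "ba": ["B", "C", "S"]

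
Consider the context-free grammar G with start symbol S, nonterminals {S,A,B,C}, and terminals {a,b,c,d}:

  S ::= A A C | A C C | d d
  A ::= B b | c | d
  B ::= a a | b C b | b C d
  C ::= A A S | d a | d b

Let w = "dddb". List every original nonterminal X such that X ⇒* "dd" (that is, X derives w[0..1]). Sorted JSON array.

CNF form of G:
  S -> A X6 | A X7 | T2 T2
  A -> B T0 | c | d
  B -> T0 X3 | T0 X4 | T1 T1
  C -> A X5 | T2 T0 | T2 T1
  T0 -> b
  T1 -> a
  T2 -> d
  X3 -> C T0
  X4 -> C T2
  X5 -> A S
  X6 -> A C
  X7 -> C C

CYK fill (cells [i..j] with 0 ≤ i ≤ j ≤ 1 only):
  T[0,0] 'd' = {A,T2}  orig:{A}
  T[1,1] 'd' = {A,T2}  orig:{A}
  T[0,1] 'dd' = {S}

Original NTs in T[0,1] deriving "dd": ["S"]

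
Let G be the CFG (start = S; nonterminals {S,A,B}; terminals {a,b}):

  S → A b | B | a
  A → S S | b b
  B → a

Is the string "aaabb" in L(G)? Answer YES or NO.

CNF form of G:
  S -> A T0 | a
  A -> S S | T0 T0
  B -> a
  T0 -> b

CYK fill:
  T[0,0] 'a' = {B,S}
  T[1,1] 'a' = {B,S}
  T[2,2] 'a' = {B,S}
  T[3,3] 'b' = {T0}  orig:{}
  T[4,4] 'b' = {T0}  orig:{}
  T[0,1] 'aa' = {A}
  T[1,2] 'aa' = {A}
  T[2,3] 'ab' = ∅
  T[3,4] 'bb' = {A}
  T[0,2] 'aaa' = ∅
  T[1,3] 'aab' = {S}
  T[2,4] 'abb' = ∅
  T[0,3] 'aaab' = {A}
  T[1,4] 'aabb' = ∅
  T[0,4] 'aaabb' = {S}

S ∈ T[0,4] ⇒ YES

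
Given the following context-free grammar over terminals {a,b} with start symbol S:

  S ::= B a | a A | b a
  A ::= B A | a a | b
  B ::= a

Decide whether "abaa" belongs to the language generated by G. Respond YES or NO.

CNF form of G:
  S -> B T0 | T0 A | T1 T0
  A -> B A | T0 T0 | b
  B -> a
  T0 -> a
  T1 -> b

CYK fill:
  T[0,0] 'a' = {B,T0}  orig:{B}
  T[1,1] 'b' = {A,T1}  orig:{A}
  T[2,2] 'a' = {B,T0}  orig:{B}
  T[3,3] 'a' = {B,T0}  orig:{B}
  T[0,1] 'ab' = {A,S}
  T[1,2] 'ba' = {S}
  T[2,3] 'aa' = {A,S}
  T[0,2] 'aba' = ∅
  T[1,3] 'baa' = ∅
  T[0,3] 'abaa' = ∅

S ∉ T[0,3] ⇒ NO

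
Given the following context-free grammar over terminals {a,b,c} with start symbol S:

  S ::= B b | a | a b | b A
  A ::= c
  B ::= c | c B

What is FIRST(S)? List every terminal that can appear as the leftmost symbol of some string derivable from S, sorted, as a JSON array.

Compute FIRST by fixpoint:
round 1:
  A via A→c: +{c}
  B via B→c: +{c}
  S via S→B b: +{c}
  S via S→a: +{a}
  S via S→b A: +{b}
  FIRST(S)={a,b,c}  FIRST(A)={c}  FIRST(B)={c}
round 2: done
  FIRST(S)={a,b,c}  FIRST(A)={c}  FIRST(B)={c}

FIRST(S) = ["a", "b", "c"]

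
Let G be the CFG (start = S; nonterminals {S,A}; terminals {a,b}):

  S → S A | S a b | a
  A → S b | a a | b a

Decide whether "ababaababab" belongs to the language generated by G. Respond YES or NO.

Convert to CNF:
  S -> S A | S X2 | a
  A -> S T0 | T0 T1 | T1 T1
  T0 -> b
  T1 -> a
  X2 -> T1 T0

Fill CYK table bottom-up:
  [0..0]={S,T1}  "a"  orig:{S}
  [1..1]={T0}  "b"  orig:{}
  [2..2]={S,T1}  "a"  orig:{S}
  [3..3]={T0}  "b"  orig:{}
  [4..4]={S,T1}  "a"  orig:{S}
  [5..5]={S,T1}  "a"  orig:{S}
  [6..6]={T0}  "b"  orig:{}
  [7..7]={S,T1}  "a"  orig:{S}
  [8..8]={T0}  "b"  orig:{}
  [9..9]={S,T1}  "a"  orig:{S}
  [10..10]={T0}  "b"  orig:{}
  [0..1]={A,X2}  "ab"  orig:{A}
  [1..2]={A}  "ba"
  [2..3]={A,X2}  "ab"  orig:{A}
  [3..4]={A}  "ba"
  [4..5]={A}  "aa"
  [5..6]={A,X2}  "ab"  orig:{A}
  [6..7]={A}  "ba"
  [7..8]={A,X2}  "ab"  orig:{A}
  [8..9]={A}  "ba"
  [9..10]={A,X2}  "ab"  orig:{A}
  [0..2]={S}  "aba"
  [1..3]=∅  "bab"
  [2..4]={S}  "aba"
  [3..5]=∅  "baa"
  [4..6]={S}  "aab"
  [5..7]={S}  "aba"
  [6..8]=∅  "bab"
  [7..9]={S}  "aba"
  [8..10]=∅  "bab"
  [0..3]={A}  "abab"
  [1..4]=∅  "baba"
  [2..5]=∅  "abaa"
  [3..6]=∅  "baab"
  [4..7]=∅  "aaba"
  [5..8]={A}  "abab"
  [6..9]=∅  "baba"
  [7..10]={A}  "abab"
  [0..4]={S}  "ababa"
  [1..5]=∅  "babaa"
  [2..6]={S}  "abaab"
  [3..7]=∅  "baaba"
  [4..8]={S}  "aabab"
  [5..9]={S}  "ababa"
  [6..10]=∅  "babab"
  [0..5]=∅  "ababaa"
  [1..6]=∅  "babaab"
  [2..7]=∅  "abaaba"
  [3..8]=∅  "baabab"
  [4..9]=∅  "aababa"
  [5..10]={A}  "ababab"
  [0..6]={S}  "ababaab"
  [1..7]=∅  "babaaba"
  [2..8]={S}  "abaabab"
  [3..9]=∅  "baababa"
  [4..10]={S}  "aababab"
  [0..7]=∅  "ababaaba"
  [1..8]=∅  "babaabab"
  [2..9]=∅  "abaababa"
  [3..10]=∅  "baababab"
  [0..8]={S}  "ababaabab"
  [1..9]=∅  "babaababa"
  [2..10]={S}  "abaababab"
  [0..9]=∅  "ababaababa"
  [1..10]=∅  "babaababab"
  [0..10]={S}  "ababaababab"

S ∈ T[0,10] ⇒ YES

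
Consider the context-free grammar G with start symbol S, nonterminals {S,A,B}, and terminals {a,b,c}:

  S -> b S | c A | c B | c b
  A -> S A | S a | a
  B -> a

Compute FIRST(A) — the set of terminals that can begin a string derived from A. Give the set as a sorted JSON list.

FIRST sets, iterate to fixpoint:
iter 1:
  A via A→a: +{a}
  B via B→a: +{a}
  S via S→b S: +{b}
  S via S→c A: +{c}
  FIRST(S)={b,c}  FIRST(A)={a}  FIRST(B)={a}
iter 2:
  A via A→S A: +{b,c}
  FIRST(S)={b,c}  FIRST(A)={a,b,c}  FIRST(B)={a}
iter 3: — fixpoint
  FIRST(S)={b,c}  FIRST(A)={a,b,c}  FIRST(B)={a}

FIRST(A) = ["a", "b", "c"]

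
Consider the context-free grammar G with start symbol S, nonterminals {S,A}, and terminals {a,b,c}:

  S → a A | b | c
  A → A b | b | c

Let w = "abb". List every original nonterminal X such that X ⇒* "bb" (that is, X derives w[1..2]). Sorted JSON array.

CNF form of G:
  S -> T1 A | b | c
  A -> A T0 | b | c
  T0 -> b
  T1 -> a

Fill CYK table bottom-up, restricted to cells inside w[1..2]:
  [1..1]={A,S,T0}  "b"  orig:{A,S}
  [2..2]={A,S,T0}  "b"  orig:{A,S}
  [1..2]={A}  "bb"

Original NTs in T[1,2] deriving "bb": ["A"]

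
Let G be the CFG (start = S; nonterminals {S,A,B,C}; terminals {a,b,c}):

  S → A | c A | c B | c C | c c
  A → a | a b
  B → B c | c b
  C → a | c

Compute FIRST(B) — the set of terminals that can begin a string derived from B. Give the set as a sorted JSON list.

Compute FIRST by fixpoint:
round 1:
  A via A→a: +{a}
  B via B→c b: +{c}
  C via C→a: +{a}
  C via C→c: +{c}
  S via S→A: +{a}
  S via S→c A: +{c}
  FIRST(S)={a,c}  FIRST(A)={a}  FIRST(B)={c}  FIRST(C)={a,c}
round 2: (no change)
  FIRST(S)={a,c}  FIRST(A)={a}  FIRST(B)={c}  FIRST(C)={a,c}

FIRST(B) = ["c"]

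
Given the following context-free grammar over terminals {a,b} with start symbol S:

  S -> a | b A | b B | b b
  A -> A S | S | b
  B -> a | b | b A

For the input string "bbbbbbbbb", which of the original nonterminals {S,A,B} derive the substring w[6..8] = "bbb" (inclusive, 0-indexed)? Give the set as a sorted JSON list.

Convert to CNF:
  S -> T0 A | T0 B | T0 T0 | a
  A -> A S | T0 A | T0 B | T0 T0 | a | b
  B -> T0 A | a | b
  T0 -> b

Fill CYK table bottom-up (cells [i..j] with 6 ≤ i ≤ j ≤ 8 only):
  [6..6]={A,B,T0}  "b"  orig:{A,B}
  [7..7]={A,B,T0}  "b"  orig:{A,B}
  [8..8]={A,B,T0}  "b"  orig:{A,B}
  [6..7]={A,B,S}  "bb"
  [7..8]={A,B,S}  "bb"
  [6..8]={A,B,S}  "bbb"

Original NTs in T[6,8] deriving "bbb": ["A", "B", "S"]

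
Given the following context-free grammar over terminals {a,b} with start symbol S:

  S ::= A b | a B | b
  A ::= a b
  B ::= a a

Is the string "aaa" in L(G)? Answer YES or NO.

CNF form of G:
  S -> A T1 | T0 B | b
  A -> T0 T1
  B -> T0 T0
  T0 -> a
  T1 -> b

Fill CYK table bottom-up:
  [0..0]={T0}  "a"  orig:{}
  [1..1]={T0}  "a"  orig:{}
  [2..2]={T0}  "a"  orig:{}
  [0..1]={B}  "aa"
  [1..2]={B}  "aa"
  [0..2]={S}  "aaa"

S ∈ T[0,2] ⇒ YES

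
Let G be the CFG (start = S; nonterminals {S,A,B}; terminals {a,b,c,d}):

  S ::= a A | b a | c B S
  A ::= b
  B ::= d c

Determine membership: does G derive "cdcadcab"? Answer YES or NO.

Convert to CNF:
  S -> T1 X4 | T2 A | T3 T2
  A -> b
  B -> T0 T1
  T0 -> d
  T1 -> c
  T2 -> a
  T3 -> b
  X4 -> B S

Fill CYK table bottom-up:
  cell(0,0) c: {T1}  orig:{}
  cell(1,1) d: {T0}  orig:{}
  cell(2,2) c: {T1}  orig:{}
  cell(3,3) a: {T2}  orig:{}
  cell(4,4) d: {T0}  orig:{}
  cell(5,5) c: {T1}  orig:{}
  cell(6,6) a: {T2}  orig:{}
  cell(7,7) b: {A,T3}  orig:{A}
  cell(0,1) cd: ∅
  cell(1,2) dc: {B}
  cell(2,3) ca: ∅
  cell(3,4) ad: ∅
  cell(4,5) dc: {B}
  cell(5,6) ca: ∅
  cell(6,7) ab: {S}
  cell(0,2) cdc: ∅
  cell(1,3) dca: ∅
  cell(2,4) cad: ∅
  cell(3,5) adc: ∅
  cell(4,6) dca: ∅
  cell(5,7) cab: ∅
  cell(0,3) cdca: ∅
  cell(1,4) dcad: ∅
  cell(2,5) cadc: ∅
  cell(3,6) adca: ∅
  cell(4,7) dcab: {X4}  orig:{}
  cell(0,4) cdcad: ∅
  cell(1,5) dcadc: ∅
  cell(2,6) cadca: ∅
  cell(3,7) adcab: ∅
  cell(0,5) cdcadc: ∅
  cell(1,6) dcadca: ∅
  cell(2,7) cadcab: ∅
  cell(0,6) cdcadca: ∅
  cell(1,7) dcadcab: ∅
  cell(0,7) cdcadcab: ∅

S ∉ T[0,7] ⇒ NO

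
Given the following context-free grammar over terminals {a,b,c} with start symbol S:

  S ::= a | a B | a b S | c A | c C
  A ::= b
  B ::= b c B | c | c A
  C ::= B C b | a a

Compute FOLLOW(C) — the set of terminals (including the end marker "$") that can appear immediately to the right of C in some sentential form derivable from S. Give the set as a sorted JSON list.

FIRST sets, iterate to fixpoint:
iter 1:
  A via A→b: +{b}
  B via B→b c B: +{b}
  B via B→c: +{c}
  C via C→B C b: +{b,c}
  C via C→a a: +{a}
  S via S→a: +{a}
  S via S→c A: +{c}
  S: {a,c}  A: {b}  B: {b,c}  C: {a,b,c}
iter 2: — fixpoint
  S: {a,c}  A: {b}  B: {b,c}  C: {a,b,c}

Compute FOLLOW by fixpoint:
seed FOLLOW(S) with $
round 1:
  C→B C b: FOLLOW(B) ⊇ FIRST(C) = {a,b,c}; new: +{a,b,c}
  C→B C b: FOLLOW(C) ⊇ FIRST(b) = {b}; new: +{b}
  S→a B: FOLLOW(B) ⊇ FOLLOW(S) ⊇ {$}; new: +{$}
  S→c A: FOLLOW(A) ⊇ FOLLOW(S) ⊇ {$}; new: +{$}
  S→c C: FOLLOW(C) ⊇ FOLLOW(S) ⊇ {$}; new: +{$}
  FOLLOW[S]={$}  FOLLOW[A]={$}  FOLLOW[B]={$,a,b,c}  FOLLOW[C]={$,b}
round 2:
  B→c A: FOLLOW(A) ⊇ FOLLOW(B) ⊇ {$,a,b,c}; new: +{a,b,c}
  FOLLOW[S]={$}  FOLLOW[A]={$,a,b,c}  FOLLOW[B]={$,a,b,c}  FOLLOW[C]={$,b}
round 3: done
  FOLLOW[S]={$}  FOLLOW[A]={$,a,b,c}  FOLLOW[B]={$,a,b,c}  FOLLOW[C]={$,b}

FOLLOW(C) = ["$", "b"]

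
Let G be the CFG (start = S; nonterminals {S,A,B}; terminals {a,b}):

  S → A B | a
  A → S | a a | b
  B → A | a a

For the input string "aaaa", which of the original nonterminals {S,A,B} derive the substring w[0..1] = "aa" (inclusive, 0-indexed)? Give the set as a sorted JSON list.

CNF form of G:
  S -> A B | a
  A -> A B | T0 T0 | a | b
  B -> A B | T0 T0 | a | b
  T0 -> a

CYK fill — only the sub-triangle for w[0..1]:
  cell(0,0) a: {A,B,S,T0}  orig:{A,B,S}
  cell(1,1) a: {A,B,S,T0}  orig:{A,B,S}
  cell(0,1) aa: {A,B,S}

Original NTs in T[0,1] deriving "aa": ["A", "B", "S"]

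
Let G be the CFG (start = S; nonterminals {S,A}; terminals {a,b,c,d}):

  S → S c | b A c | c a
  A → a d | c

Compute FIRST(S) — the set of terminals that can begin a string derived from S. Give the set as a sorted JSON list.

FIRST iteration:
iter 1:
  A via A→a d: +{a}
  A via A→c: +{c}
  S via S→b A c: +{b}
  S via S→c a: +{c}
  FIRST(S)={b,c}  FIRST(A)={a,c}
iter 2: (stable)
  FIRST(S)={b,c}  FIRST(A)={a,c}

FIRST(S) = ["b", "c"]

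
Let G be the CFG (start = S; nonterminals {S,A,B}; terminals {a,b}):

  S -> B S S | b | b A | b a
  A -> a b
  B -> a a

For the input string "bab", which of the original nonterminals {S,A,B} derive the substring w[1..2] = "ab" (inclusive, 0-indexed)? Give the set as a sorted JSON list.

CNF form of G:
  S -> B X2 | T1 A | T1 T0 | b
  A -> T0 T1
  B -> T0 T0
  T0 -> a
  T1 -> b
  X2 -> S S

CYK table (by increasing span) (cells [i..j] with 1 ≤ i ≤ j ≤ 2 only):
  cell(1,1) a: {T0}  orig:{}
  cell(2,2) b: {S,T1}  orig:{S}
  cell(1,2) ab: {A}

Original NTs in T[1,2] deriving "ab": ["A"]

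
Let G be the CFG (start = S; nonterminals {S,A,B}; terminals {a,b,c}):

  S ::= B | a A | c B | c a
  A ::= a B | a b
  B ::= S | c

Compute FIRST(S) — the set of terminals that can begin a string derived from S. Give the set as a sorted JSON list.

FIRST sets, iterate to fixpoint:
round 1:
  A via A→a B: +{a}
  B via B→c: +{c}
  S via S→B: +{c}
  S via S→a A: +{a}
  FIRST[S]={a,c}  FIRST[A]={a}  FIRST[B]={c}
round 2:
  B via B→S: +{a}
  FIRST[S]={a,c}  FIRST[A]={a}  FIRST[B]={a,c}
round 3: (stable)
  FIRST[S]={a,c}  FIRST[A]={a}  FIRST[B]={a,c}

FIRST(S) = ["a", "c"]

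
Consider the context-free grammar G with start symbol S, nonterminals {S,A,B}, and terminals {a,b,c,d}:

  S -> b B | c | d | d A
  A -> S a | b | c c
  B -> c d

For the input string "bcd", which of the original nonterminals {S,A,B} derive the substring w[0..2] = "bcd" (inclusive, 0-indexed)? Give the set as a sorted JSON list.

Convert to CNF:
  S -> T2 A | T3 B | c | d
  A -> S T0 | T1 T1 | b
  B -> T1 T2
  T0 -> a
  T1 -> c
  T2 -> d
  T3 -> b

CYK fill — only the sub-triangle for w[0..2]:
  cell(0,0) b: {A,T3}  orig:{A}
  cell(1,1) c: {S,T1}  orig:{S}
  cell(2,2) d: {S,T2}  orig:{S}
  cell(0,1) bc: ∅
  cell(1,2) cd: {B}
  cell(0,2) bcd: {S}

Original NTs in T[0,2] deriving "bcd": ["S"]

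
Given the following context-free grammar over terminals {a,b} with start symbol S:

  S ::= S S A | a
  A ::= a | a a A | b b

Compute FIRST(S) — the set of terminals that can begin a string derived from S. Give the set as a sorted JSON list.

Compute FIRST by fixpoint:
pass 1:
  A via A→a: +{a}
  A via A→b b: +{b}
  S via S→a: +{a}
  S: {a}  A: {a,b}
pass 2: (no change)
  S: {a}  A: {a,b}

FIRST(S) = ["a"]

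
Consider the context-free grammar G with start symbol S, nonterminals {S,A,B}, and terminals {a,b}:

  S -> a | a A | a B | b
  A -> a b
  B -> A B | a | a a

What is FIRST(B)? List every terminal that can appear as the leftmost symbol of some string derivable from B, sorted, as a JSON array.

Compute FIRST by fixpoint:
iter 1:
  A via A→a b: +{a}
  B via B→A B: +{a}
  S via S→a: +{a}
  S via S→b: +{b}
  S: {a,b}  A: {a}  B: {a}
iter 2: — fixpoint
  S: {a,b}  A: {a}  B: {a}

FIRST(B) = ["a"]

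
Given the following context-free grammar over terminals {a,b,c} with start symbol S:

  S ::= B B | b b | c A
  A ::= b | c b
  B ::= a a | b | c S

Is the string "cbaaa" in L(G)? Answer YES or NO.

CNF form of G:
  S -> B B | T0 A | T1 T1
  A -> T0 T1 | b
  B -> T0 S | T2 T2 | b
  T0 -> c
  T1 -> b
  T2 -> a

CYK fill:
  T[0,0] 'c' = {T0}  orig:{}
  T[1,1] 'b' = {A,B,T1}  orig:{A,B}
  T[2,2] 'a' = {T2}  orig:{}
  T[3,3] 'a' = {T2}  orig:{}
  T[4,4] 'a' = {T2}  orig:{}
  T[0,1] 'cb' = {A,S}
  T[1,2] 'ba' = ∅
  T[2,3] 'aa' = {B}
  T[3,4] 'aa' = {B}
  T[0,2] 'cba' = ∅
  T[1,3] 'baa' = {S}
  T[2,4] 'aaa' = ∅
  T[0,3] 'cbaa' = {B}
  T[1,4] 'baaa' = ∅
  T[0,4] 'cbaaa' = ∅

S ∉ T[0,4] ⇒ NO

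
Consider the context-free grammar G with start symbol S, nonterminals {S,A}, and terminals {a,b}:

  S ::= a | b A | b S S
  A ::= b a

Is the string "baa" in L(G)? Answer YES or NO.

Convert to CNF:
  S -> T0 A | T0 X2 | a
  A -> T0 T1
  T0 -> b
  T1 -> a
  X2 -> S S

Fill CYK table bottom-up:
  [0..0]={T0}  "b"  orig:{}
  [1..1]={S,T1}  "a"  orig:{S}
  [2..2]={S,T1}  "a"  orig:{S}
  [0..1]={A}  "ba"
  [1..2]={X2}  "aa"  orig:{}
  [0..2]={S}  "baa"

S ∈ T[0,2] ⇒ YES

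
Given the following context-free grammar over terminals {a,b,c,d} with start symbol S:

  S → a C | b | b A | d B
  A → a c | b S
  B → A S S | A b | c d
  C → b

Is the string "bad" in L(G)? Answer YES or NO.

CNF form of G:
  S -> T0 C | T2 A | T3 B | b
  A -> T0 T1 | T2 S
  B -> A T2 | A X4 | T1 T3
  C -> b
  T0 -> a
  T1 -> c
  T2 -> b
  T3 -> d
  X4 -> S S

CYK fill:
  cell(0,0) b: {C,S,T2}  orig:{C,S}
  cell(1,1) a: {T0}  orig:{}
  cell(2,2) d: {T3}  orig:{}
  cell(0,1) ba: ∅
  cell(1,2) ad: ∅
  cell(0,2) bad: ∅

S ∉ T[0,2] ⇒ NO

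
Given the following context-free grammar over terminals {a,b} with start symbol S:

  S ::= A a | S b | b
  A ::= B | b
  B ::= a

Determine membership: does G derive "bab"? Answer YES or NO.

Convert to CNF:
  S -> A T0 | S T1 | b
  A -> a | b
  B -> a
  T0 -> a
  T1 -> b

Fill CYK table bottom-up:
  T[0,0] 'b' = {A,S,T1}  orig:{A,S}
  T[1,1] 'a' = {A,B,T0}  orig:{A,B}
  T[2,2] 'b' = {A,S,T1}  orig:{A,S}
  T[0,1] 'ba' = {S}
  T[1,2] 'ab' = ∅
  T[0,2] 'bab' = {S}

S ∈ T[0,2] ⇒ YES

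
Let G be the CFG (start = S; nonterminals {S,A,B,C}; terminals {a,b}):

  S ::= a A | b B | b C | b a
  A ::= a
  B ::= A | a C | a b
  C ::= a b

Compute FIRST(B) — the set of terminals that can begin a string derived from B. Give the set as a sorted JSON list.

Compute FIRST by fixpoint:
[1]
  A via A→a: +{a}
  B via B→A: +{a}
  C via C→a b: +{a}
  S via S→a A: +{a}
  S via S→b B: +{b}
  S: {a,b}  A: {a}  B: {a}  C: {a}
[2] — fixpoint
  S: {a,b}  A: {a}  B: {a}  C: {a}

FIRST(B) = ["a"]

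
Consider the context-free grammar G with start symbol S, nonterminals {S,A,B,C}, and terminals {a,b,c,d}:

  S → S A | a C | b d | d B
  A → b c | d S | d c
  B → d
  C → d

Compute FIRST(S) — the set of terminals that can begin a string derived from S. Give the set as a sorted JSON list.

FIRST sets, iterate to fixpoint:
iter 1:
  A via A→b c: +{b}
  A via A→d S: +{d}
  B via B→d: +{d}
  C via C→d: +{d}
  S via S→a C: +{a}
  S via S→b d: +{b}
  S via S→d B: +{d}
  FIRST(S)={a,b,d}  FIRST(A)={b,d}  FIRST(B)={d}  FIRST(C)={d}
iter 2: — fixpoint
  FIRST(S)={a,b,d}  FIRST(A)={b,d}  FIRST(B)={d}  FIRST(C)={d}

FIRST(S) = ["a", "b", "d"]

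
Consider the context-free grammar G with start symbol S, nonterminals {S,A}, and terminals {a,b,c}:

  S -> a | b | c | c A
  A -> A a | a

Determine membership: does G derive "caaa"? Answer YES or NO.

Convert to CNF:
  S -> T1 A | a | b | c
  A -> A T0 | a
  T0 -> a
  T1 -> c

CYK table (by increasing span):
  T[0,0] 'c' = {S,T1}  orig:{S}
  T[1,1] 'a' = {A,S,T0}  orig:{A,S}
  T[2,2] 'a' = {A,S,T0}  orig:{A,S}
  T[3,3] 'a' = {A,S,T0}  orig:{A,S}
  T[0,1] 'ca' = {S}
  T[1,2] 'aa' = {A}
  T[2,3] 'aa' = {A}
  T[0,2] 'caa' = {S}
  T[1,3] 'aaa' = {A}
  T[0,3] 'caaa' = {S}

S ∈ T[0,3] ⇒ YES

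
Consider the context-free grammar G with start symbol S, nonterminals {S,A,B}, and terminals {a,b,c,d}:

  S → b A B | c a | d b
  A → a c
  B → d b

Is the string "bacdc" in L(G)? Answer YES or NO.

CNF form of G:
  S -> T1 T0 | T2 T3 | T3 X4
  A -> T0 T1
  B -> T2 T3
  T0 -> a
  T1 -> c
  T2 -> d
  T3 -> b
  X4 -> A B

CYK table (by increasing span):
  cell(0,0) b: {T3}  orig:{}
  cell(1,1) a: {T0}  orig:{}
  cell(2,2) c: {T1}  orig:{}
  cell(3,3) d: {T2}  orig:{}
  cell(4,4) c: {T1}  orig:{}
  cell(0,1) ba: ∅
  cell(1,2) ac: {A}
  cell(2,3) cd: ∅
  cell(3,4) dc: ∅
  cell(0,2) bac: ∅
  cell(1,3) acd: ∅
  cell(2,4) cdc: ∅
  cell(0,3) bacd: ∅
  cell(1,4) acdc: ∅
  cell(0,4) bacdc: ∅

S ∉ T[0,4] ⇒ NO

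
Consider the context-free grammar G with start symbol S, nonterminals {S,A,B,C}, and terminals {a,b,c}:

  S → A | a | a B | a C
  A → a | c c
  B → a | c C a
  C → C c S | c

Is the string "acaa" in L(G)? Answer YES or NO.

CNF form of G:
  S -> T0 T0 | T1 B | T1 C | a
  A -> T0 T0 | a
  B -> T0 X2 | a
  C -> C X3 | c
  T0 -> c
  T1 -> a
  X2 -> C T1
  X3 -> T0 S

CYK table (by increasing span):
  [0..0]={A,B,S,T1}  "a"  orig:{A,B,S}
  [1..1]={C,T0}  "c"  orig:{C}
  [2..2]={A,B,S,T1}  "a"  orig:{A,B,S}
  [3..3]={A,B,S,T1}  "a"  orig:{A,B,S}
  [0..1]={S}  "ac"
  [1..2]={X2,X3}  "ca"  orig:{}
  [2..3]={S}  "aa"
  [0..2]=∅  "aca"
  [1..3]={X3}  "caa"  orig:{}
  [0..3]=∅  "acaa"

S ∉ T[0,3] ⇒ NO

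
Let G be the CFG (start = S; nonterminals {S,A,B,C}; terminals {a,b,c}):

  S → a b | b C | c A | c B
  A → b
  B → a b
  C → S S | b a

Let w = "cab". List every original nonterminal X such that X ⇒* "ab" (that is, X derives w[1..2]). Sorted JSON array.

CNF form of G:
  S -> T0 T1 | T1 C | T2 A | T2 B
  A -> b
  B -> T0 T1
  C -> S S | T1 T0
  T0 -> a
  T1 -> b
  T2 -> c

CYK fill (cells [i..j] with 1 ≤ i ≤ j ≤ 2 only):
  T[1,1] 'a' = {T0}  orig:{}
  T[2,2] 'b' = {A,T1}  orig:{A}
  T[1,2] 'ab' = {B,S}

Original NTs in T[1,2] deriving "ab": ["B", "S"]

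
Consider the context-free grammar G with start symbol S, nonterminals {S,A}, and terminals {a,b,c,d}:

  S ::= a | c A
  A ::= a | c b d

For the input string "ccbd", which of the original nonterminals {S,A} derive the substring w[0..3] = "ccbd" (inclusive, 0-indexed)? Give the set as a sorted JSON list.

Convert to CNF:
  S -> T0 A | a
  A -> T0 X3 | a
  T0 -> c
  T1 -> b
  T2 -> d
  X3 -> T1 T2

CYK table (by increasing span) — only the sub-triangle for w[0..3]:
  cell(0,0) c: {T0}  orig:{}
  cell(1,1) c: {T0}  orig:{}
  cell(2,2) b: {T1}  orig:{}
  cell(3,3) d: {T2}  orig:{}
  cell(0,1) cc: ∅
  cell(1,2) cb: ∅
  cell(2,3) bd: {X3}  orig:{}
  cell(0,2) ccb: ∅
  cell(1,3) cbd: {A}
  cell(0,3) ccbd: {S}

Original NTs in T[0,3] deriving "ccbd": ["S"]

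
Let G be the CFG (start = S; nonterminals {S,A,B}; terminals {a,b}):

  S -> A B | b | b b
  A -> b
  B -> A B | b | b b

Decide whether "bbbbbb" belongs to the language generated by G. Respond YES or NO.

Convert to CNF:
  S -> A B | T0 T0 | b
  A -> b
  B -> A B | T0 T0 | b
  T0 -> b

CYK table (by increasing span):
  T[0,0] 'b' = {A,B,S,T0}  orig:{A,B,S}
  T[1,1] 'b' = {A,B,S,T0}  orig:{A,B,S}
  T[2,2] 'b' = {A,B,S,T0}  orig:{A,B,S}
  T[3,3] 'b' = {A,B,S,T0}  orig:{A,B,S}
  T[4,4] 'b' = {A,B,S,T0}  orig:{A,B,S}
  T[5,5] 'b' = {A,B,S,T0}  orig:{A,B,S}
  T[0,1] 'bb' = {B,S}
  T[1,2] 'bb' = {B,S}
  T[2,3] 'bb' = {B,S}
  T[3,4] 'bb' = {B,S}
  T[4,5] 'bb' = {B,S}
  T[0,2] 'bbb' = {B,S}
  T[1,3] 'bbb' = {B,S}
  T[2,4] 'bbb' = {B,S}
  T[3,5] 'bbb' = {B,S}
  T[0,3] 'bbbb' = {B,S}
  T[1,4] 'bbbb' = {B,S}
  T[2,5] 'bbbb' = {B,S}
  T[0,4] 'bbbbb' = {B,S}
  T[1,5] 'bbbbb' = {B,S}
  T[0,5] 'bbbbbb' = {B,S}

S ∈ T[0,5] ⇒ YES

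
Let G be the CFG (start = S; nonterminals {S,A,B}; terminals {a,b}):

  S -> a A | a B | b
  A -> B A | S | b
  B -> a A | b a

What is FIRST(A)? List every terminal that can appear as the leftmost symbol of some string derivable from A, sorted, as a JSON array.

FIRST iteration:
pass 1:
  A via A→b: +{b}
  B via B→a A: +{a}
  B via B→b a: +{b}
  S via S→a A: +{a}
  S via S→b: +{b}
  FIRST[S]={a,b}  FIRST[A]={b}  FIRST[B]={a,b}
pass 2:
  A via A→B A: +{a}
  FIRST[S]={a,b}  FIRST[A]={a,b}  FIRST[B]={a,b}
pass 3: (stable)
  FIRST[S]={a,b}  FIRST[A]={a,b}  FIRST[B]={a,b}

FIRST(A) = ["a", "b"]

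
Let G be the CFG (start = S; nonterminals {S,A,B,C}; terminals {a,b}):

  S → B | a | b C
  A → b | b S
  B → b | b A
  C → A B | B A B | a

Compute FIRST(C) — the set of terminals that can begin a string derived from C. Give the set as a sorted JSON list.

FIRST sets, iterate to fixpoint:
[1]
  A via A→b: +{b}
  B via B→b: +{b}
  C via C→A B: +{b}
  C via C→a: +{a}
  S via S→B: +{b}
  S via S→a: +{a}
  FIRST(S)={a,b}  FIRST(A)={b}  FIRST(B)={b}  FIRST(C)={a,b}
[2] (stable)
  FIRST(S)={a,b}  FIRST(A)={b}  FIRST(B)={b}  FIRST(C)={a,b}

FIRST(C) = ["a", "b"]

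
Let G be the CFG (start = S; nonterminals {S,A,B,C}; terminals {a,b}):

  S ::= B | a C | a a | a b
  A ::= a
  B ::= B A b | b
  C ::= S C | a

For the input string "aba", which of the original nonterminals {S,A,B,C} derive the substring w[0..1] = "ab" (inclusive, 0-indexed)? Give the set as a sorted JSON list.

CNF form of G:
  S -> B X3 | T1 C | T1 T0 | T1 T1 | b
  A -> a
  B -> B X2 | b
  C -> S C | a
  T0 -> b
  T1 -> a
  X2 -> A T0
  X3 -> A T0

CYK fill — only the sub-triangle for w[0..1]:
  [0..0]={A,C,T1}  "a"  orig:{A,C}
  [1..1]={B,S,T0}  "b"  orig:{B,S}
  [0..1]={S,X2,X3}  "ab"  orig:{S}

Original NTs in T[0,1] deriving "ab": ["S"]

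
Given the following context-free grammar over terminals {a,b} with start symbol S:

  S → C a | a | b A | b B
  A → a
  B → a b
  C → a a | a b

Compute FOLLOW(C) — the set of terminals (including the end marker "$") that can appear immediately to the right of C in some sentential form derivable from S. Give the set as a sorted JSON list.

FIRST sets, iterate to fixpoint:
[1]
  A via A→a: +{a}
  B via B→a b: +{a}
  C via C→a a: +{a}
  S via S→C a: +{a}
  S via S→b A: +{b}
  FIRST(S)={a,b}  FIRST(A)={a}  FIRST(B)={a}  FIRST(C)={a}
[2] (stable)
  FIRST(S)={a,b}  FIRST(A)={a}  FIRST(B)={a}  FIRST(C)={a}

Compute FOLLOW by fixpoint:
seed FOLLOW(S) with $
round 1:
  S→C a: FOLLOW(C) ⊇ FIRST(a) = {a}; new: +{a}
  S→b A: FOLLOW(A) ⊇ FOLLOW(S) ⊇ {$}; new: +{$}
  S→b B: FOLLOW(B) ⊇ FOLLOW(S) ⊇ {$}; new: +{$}
  S: {$}  A: {$}  B: {$}  C: {a}
round 2: — fixpoint
  S: {$}  A: {$}  B: {$}  C: {a}

FOLLOW(C) = ["a"]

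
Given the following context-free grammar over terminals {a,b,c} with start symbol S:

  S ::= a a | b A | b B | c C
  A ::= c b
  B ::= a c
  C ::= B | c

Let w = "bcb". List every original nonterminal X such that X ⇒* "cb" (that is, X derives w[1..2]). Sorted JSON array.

CNF form of G:
  S -> T0 C | T1 A | T1 B | T2 T2
  A -> T0 T1
  B -> T2 T0
  C -> T2 T0 | c
  T0 -> c
  T1 -> b
  T2 -> a

CYK fill — only the sub-triangle for w[1..2]:
  T[1,1] 'c' = {C,T0}  orig:{C}
  T[2,2] 'b' = {T1}  orig:{}
  T[1,2] 'cb' = {A}

Original NTs in T[1,2] deriving "cb": ["A"]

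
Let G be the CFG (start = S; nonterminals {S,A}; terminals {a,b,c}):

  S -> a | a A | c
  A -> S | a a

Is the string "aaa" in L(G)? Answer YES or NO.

Convert to CNF:
  S -> T0 A | a | c
  A -> T0 A | T0 T0 | a | c
  T0 -> a

CYK table (by increasing span):
  cell(0,0) a: {A,S,T0}  orig:{A,S}
  cell(1,1) a: {A,S,T0}  orig:{A,S}
  cell(2,2) a: {A,S,T0}  orig:{A,S}
  cell(0,1) aa: {A,S}
  cell(1,2) aa: {A,S}
  cell(0,2) aaa: {A,S}

S ∈ T[0,2] ⇒ YES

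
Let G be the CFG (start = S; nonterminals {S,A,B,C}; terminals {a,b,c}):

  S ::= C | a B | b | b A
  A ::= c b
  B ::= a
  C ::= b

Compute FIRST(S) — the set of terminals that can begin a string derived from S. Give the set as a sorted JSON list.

FIRST iteration:
pass 1:
  A via A→c b: +{c}
  B via B→a: +{a}
  C via C→b: +{b}
  S via S→C: +{b}
  S via S→a B: +{a}
  S: {a,b}  A: {c}  B: {a}  C: {b}
pass 2: done
  S: {a,b}  A: {c}  B: {a}  C: {b}

FIRST(S) = ["a", "b"]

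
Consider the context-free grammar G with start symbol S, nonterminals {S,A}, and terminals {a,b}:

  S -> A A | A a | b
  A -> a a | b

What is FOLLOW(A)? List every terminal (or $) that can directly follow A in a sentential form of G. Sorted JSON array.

FIRST iteration:
round 1:
  A via A→a a: +{a}
  A via A→b: +{b}
  S via S→A A: +{a,b}
  FIRST(S)={a,b}  FIRST(A)={a,b}
round 2: (no change)
  FIRST(S)={a,b}  FIRST(A)={a,b}

FOLLOW sets:
FOLLOW(S) := {$}
round 1:
  S→A A: FOLLOW(A) ⊇ FIRST(A) = {a,b}; new: +{a,b}
  S→A A: FOLLOW(A) ⊇ FOLLOW(S) ⊇ {$}; new: +{$}
  FOLLOW[S]={$}  FOLLOW[A]={$,a,b}
round 2: (no change)
  FOLLOW[S]={$}  FOLLOW[A]={$,a,b}

FOLLOW(A) = ["$", "a", "b"]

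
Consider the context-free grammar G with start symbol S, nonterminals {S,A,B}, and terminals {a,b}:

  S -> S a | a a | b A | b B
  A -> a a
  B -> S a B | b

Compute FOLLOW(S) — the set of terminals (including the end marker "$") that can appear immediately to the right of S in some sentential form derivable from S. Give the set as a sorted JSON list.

Compute FIRST by fixpoint:
pass 1:
  A via A→a a: +{a}
  B via B→b: +{b}
  S via S→a a: +{a}
  S via S→b A: +{b}
  FIRST[S]={a,b}  FIRST[A]={a}  FIRST[B]={b}
pass 2:
  B via B→S a B: +{a}
  FIRST[S]={a,b}  FIRST[A]={a}  FIRST[B]={a,b}
pass 3: done
  FIRST[S]={a,b}  FIRST[A]={a}  FIRST[B]={a,b}

FOLLOW sets:
FOLLOW(S) := {$}
pass 1:
  B→S a B: FOLLOW(S) ⊇ FIRST(a) = {a}; new: +{a}
  S→b A: FOLLOW(A) ⊇ FOLLOW(S) ⊇ {$,a}; new: +{$,a}
  S→b B: FOLLOW(B) ⊇ FOLLOW(S) ⊇ {$,a}; new: +{$,a}
  FOLLOW(S)={$,a}  FOLLOW(A)={$,a}  FOLLOW(B)={$,a}
pass 2: — fixpoint
  FOLLOW(S)={$,a}  FOLLOW(A)={$,a}  FOLLOW(B)={$,a}

FOLLOW(S) = ["$", "a"]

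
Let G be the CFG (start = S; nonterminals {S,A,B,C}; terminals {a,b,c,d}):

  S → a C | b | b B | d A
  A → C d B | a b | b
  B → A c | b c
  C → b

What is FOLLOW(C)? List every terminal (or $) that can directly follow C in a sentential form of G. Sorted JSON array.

FIRST iteration:
[1]
  A via A→a b: +{a}
  A via A→b: +{b}
  B via B→A c: +{a,b}
  C via C→b: +{b}
  S via S→a C: +{a}
  S via S→b: +{b}
  S via S→d A: +{d}
  FIRST(S)={a,b,d}  FIRST(A)={a,b}  FIRST(B)={a,b}  FIRST(C)={b}
[2] — fixpoint
  FIRST(S)={a,b,d}  FIRST(A)={a,b}  FIRST(B)={a,b}  FIRST(C)={b}

FOLLOW sets:
initialize: $ ∈ FOLLOW(S)
iter 1:
  A→C d B: FOLLOW(C) ⊇ FIRST(d) = {d}; new: +{d}
  B→A c: FOLLOW(A) ⊇ FIRST(c) = {c}; new: +{c}
  S→a C: FOLLOW(C) ⊇ FOLLOW(S) ⊇ {$}; new: +{$}
  S→b B: FOLLOW(B) ⊇ FOLLOW(S) ⊇ {$}; new: +{$}
  S→d A: FOLLOW(A) ⊇ FOLLOW(S) ⊇ {$}; new: +{$}
  S: {$}  A: {$,c}  B: {$}  C: {$,d}
iter 2:
  A→C d B: FOLLOW(B) ⊇ FOLLOW(A) ⊇ {$,c}; new: +{c}
  S: {$}  A: {$,c}  B: {$,c}  C: {$,d}
iter 3: done
  S: {$}  A: {$,c}  B: {$,c}  C: {$,d}

FOLLOW(C) = ["$", "d"]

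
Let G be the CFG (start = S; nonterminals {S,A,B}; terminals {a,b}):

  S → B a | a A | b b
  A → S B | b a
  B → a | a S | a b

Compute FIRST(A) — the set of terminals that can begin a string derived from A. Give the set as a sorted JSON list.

FIRST sets, iterate to fixpoint:
[1]
  A via A→b a: +{b}
  B via B→a: +{a}
  S via S→B a: +{a}
  S via S→b b: +{b}
  FIRST(S)={a,b}  FIRST(A)={b}  FIRST(B)={a}
[2]
  A via A→S B: +{a}
  FIRST(S)={a,b}  FIRST(A)={a,b}  FIRST(B)={a}
[3] done
  FIRST(S)={a,b}  FIRST(A)={a,b}  FIRST(B)={a}

FIRST(A) = ["a", "b"]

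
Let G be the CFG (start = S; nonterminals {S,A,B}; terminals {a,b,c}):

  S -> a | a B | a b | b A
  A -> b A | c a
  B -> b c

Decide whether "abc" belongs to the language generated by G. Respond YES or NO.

Convert to CNF:
  S -> T0 A | T2 B | T2 T0 | a
  A -> T0 A | T1 T2
  B -> T0 T1
  T0 -> b
  T1 -> c
  T2 -> a

Fill CYK table bottom-up:
  cell(0,0) a: {S,T2}  orig:{S}
  cell(1,1) b: {T0}  orig:{}
  cell(2,2) c: {T1}  orig:{}
  cell(0,1) ab: {S}
  cell(1,2) bc: {B}
  cell(0,2) abc: {S}

S ∈ T[0,2] ⇒ YES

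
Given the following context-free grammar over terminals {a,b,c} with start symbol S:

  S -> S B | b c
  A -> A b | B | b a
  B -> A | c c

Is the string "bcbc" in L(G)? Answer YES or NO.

CNF form of G:
  S -> S B | T0 T2
  A -> A T0 | T0 T1 | T2 T2
  B -> A T0 | T0 T1 | T2 T2
  T0 -> b
  T1 -> a
  T2 -> c

CYK table (by increasing span):
  [0..0]={T0}  "b"  orig:{}
  [1..1]={T2}  "c"  orig:{}
  [2..2]={T0}  "b"  orig:{}
  [3..3]={T2}  "c"  orig:{}
  [0..1]={S}  "bc"
  [1..2]=∅  "cb"
  [2..3]={S}  "bc"
  [0..2]=∅  "bcb"
  [1..3]=∅  "cbc"
  [0..3]=∅  "bcbc"

S ∉ T[0,3] ⇒ NO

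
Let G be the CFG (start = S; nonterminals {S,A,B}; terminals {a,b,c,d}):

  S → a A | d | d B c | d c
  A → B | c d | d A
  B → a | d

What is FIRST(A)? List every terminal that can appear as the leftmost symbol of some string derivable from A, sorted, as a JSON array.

FIRST iteration:
pass 1:
  A via A→c d: +{c}
  A via A→d A: +{d}
  B via B→a: +{a}
  B via B→d: +{d}
  S via S→a A: +{a}
  S via S→d: +{d}
  S: {a,d}  A: {c,d}  B: {a,d}
pass 2:
  A via A→B: +{a}
  S: {a,d}  A: {a,c,d}  B: {a,d}
pass 3: (stable)
  S: {a,d}  A: {a,c,d}  B: {a,d}

FIRST(A) = ["a", "c", "d"]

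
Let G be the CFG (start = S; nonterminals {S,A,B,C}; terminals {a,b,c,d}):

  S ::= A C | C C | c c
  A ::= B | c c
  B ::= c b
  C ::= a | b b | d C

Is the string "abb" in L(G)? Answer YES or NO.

CNF form of G:
  S -> A C | C C | T0 T0
  A -> T0 T0 | T0 T1
  B -> T0 T1
  C -> T1 T1 | T2 C | a
  T0 -> c
  T1 -> b
  T2 -> d

Fill CYK table bottom-up:
  cell(0,0) a: {C}
  cell(1,1) b: {T1}  orig:{}
  cell(2,2) b: {T1}  orig:{}
  cell(0,1) ab: ∅
  cell(1,2) bb: {C}
  cell(0,2) abb: {S}

S ∈ T[0,2] ⇒ YES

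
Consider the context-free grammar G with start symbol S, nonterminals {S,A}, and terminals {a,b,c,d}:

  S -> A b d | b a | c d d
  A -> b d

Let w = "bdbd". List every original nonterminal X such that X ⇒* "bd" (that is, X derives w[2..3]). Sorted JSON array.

CNF form of G:
  S -> A X4 | T0 T2 | T3 X5
  A -> T0 T1
  T0 -> b
  T1 -> d
  T2 -> a
  T3 -> c
  X4 -> T0 T1
  X5 -> T1 T1

Fill CYK table bottom-up, restricted to cells inside w[2..3]:
  T[2,2] 'b' = {T0}  orig:{}
  T[3,3] 'd' = {T1}  orig:{}
  T[2,3] 'bd' = {A,X4}  orig:{A}

Original NTs in T[2,3] deriving "bd": ["A"]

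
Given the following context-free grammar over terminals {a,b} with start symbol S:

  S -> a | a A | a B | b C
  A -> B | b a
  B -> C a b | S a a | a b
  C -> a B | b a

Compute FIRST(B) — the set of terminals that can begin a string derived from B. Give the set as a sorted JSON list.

FIRST iteration:
pass 1:
  A via A→b a: +{b}
  B via B→a b: +{a}
  C via C→a B: +{a}
  C via C→b a: +{b}
  S via S→a: +{a}
  S via S→b C: +{b}
  FIRST(S)={a,b}  FIRST(A)={b}  FIRST(B)={a}  FIRST(C)={a,b}
pass 2:
  A via A→B: +{a}
  B via B→C a b: +{b}
  FIRST(S)={a,b}  FIRST(A)={a,b}  FIRST(B)={a,b}  FIRST(C)={a,b}
pass 3: (no change)
  FIRST(S)={a,b}  FIRST(A)={a,b}  FIRST(B)={a,b}  FIRST(C)={a,b}

FIRST(B) = ["a", "b"]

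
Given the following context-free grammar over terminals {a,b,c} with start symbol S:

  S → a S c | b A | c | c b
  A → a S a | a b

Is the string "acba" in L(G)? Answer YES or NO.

CNF form of G:
  S -> T0 X4 | T1 A | T2 T1 | c
  A -> T0 T1 | T0 X3
  T0 -> a
  T1 -> b
  T2 -> c
  X3 -> S T0
  X4 -> S T2

Fill CYK table bottom-up:
  T[0,0] 'a' = {T0}  orig:{}
  T[1,1] 'c' = {S,T2}  orig:{S}
  T[2,2] 'b' = {T1}  orig:{}
  T[3,3] 'a' = {T0}  orig:{}
  T[0,1] 'ac' = ∅
  T[1,2] 'cb' = {S}
  T[2,3] 'ba' = ∅
  T[0,2] 'acb' = ∅
  T[1,3] 'cba' = {X3}  orig:{}
  T[0,3] 'acba' = {A}

S ∉ T[0,3] ⇒ NO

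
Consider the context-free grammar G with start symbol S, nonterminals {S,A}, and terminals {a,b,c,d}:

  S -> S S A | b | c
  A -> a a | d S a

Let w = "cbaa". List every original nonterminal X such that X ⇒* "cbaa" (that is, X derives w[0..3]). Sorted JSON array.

CNF form of G:
  S -> S X3 | b | c
  A -> T0 T0 | T1 X2
  T0 -> a
  T1 -> d
  X2 -> S T0
  X3 -> S A

Fill CYK table bottom-up, restricted to cells inside w[0..3]:
  cell(0,0) c: {S}
  cell(1,1) b: {S}
  cell(2,2) a: {T0}  orig:{}
  cell(3,3) a: {T0}  orig:{}
  cell(0,1) cb: ∅
  cell(1,2) ba: {X2}  orig:{}
  cell(2,3) aa: {A}
  cell(0,2) cba: ∅
  cell(1,3) baa: {X3}  orig:{}
  cell(0,3) cbaa: {S}

Original NTs in T[0,3] deriving "cbaa": ["S"]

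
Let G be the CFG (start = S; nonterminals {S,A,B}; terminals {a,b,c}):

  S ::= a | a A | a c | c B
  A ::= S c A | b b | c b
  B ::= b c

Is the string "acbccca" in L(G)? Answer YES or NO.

CNF form of G:
  S -> T0 B | T2 A | T2 T0 | a
  A -> S X3 | T0 T1 | T1 T1
  B -> T1 T0
  T0 -> c
  T1 -> b
  T2 -> a
  X3 -> T0 A

Fill CYK table bottom-up:
  cell(0,0) a: {S,T2}  orig:{S}
  cell(1,1) c: {T0}  orig:{}
  cell(2,2) b: {T1}  orig:{}
  cell(3,3) c: {T0}  orig:{}
  cell(4,4) c: {T0}  orig:{}
  cell(5,5) c: {T0}  orig:{}
  cell(6,6) a: {S,T2}  orig:{S}
  cell(0,1) ac: {S}
  cell(1,2) cb: {A}
  cell(2,3) bc: {B}
  cell(3,4) cc: ∅
  cell(4,5) cc: ∅
  cell(5,6) ca: ∅
  cell(0,2) acb: {S}
  cell(1,3) cbc: {S}
  cell(2,4) bcc: ∅
  cell(3,5) ccc: ∅
  cell(4,6) cca: ∅
  cell(0,3) acbc: ∅
  cell(1,4) cbcc: ∅
  cell(2,5) bccc: ∅
  cell(3,6) ccca: ∅
  cell(0,4) acbcc: ∅
  cell(1,5) cbccc: ∅
  cell(2,6) bccca: ∅
  cell(0,5) acbccc: ∅
  cell(1,6) cbccca: ∅
  cell(0,6) acbccca: ∅

S ∉ T[0,6] ⇒ NO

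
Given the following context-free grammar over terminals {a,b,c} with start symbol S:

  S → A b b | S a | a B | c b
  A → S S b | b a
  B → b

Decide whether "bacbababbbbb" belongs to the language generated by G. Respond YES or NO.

CNF form of G:
  S -> A X4 | S T1 | T1 B | T2 T0
  A -> S X3 | T0 T1
  B -> b
  T0 -> b
  T1 -> a
  T2 -> c
  X3 -> S T0
  X4 -> T0 T0

CYK table (by increasing span):
  [0..0]={B,T0}  "b"  orig:{B}
  [1..1]={T1}  "a"  orig:{}
  [2..2]={T2}  "c"  orig:{}
  [3..3]={B,T0}  "b"  orig:{B}
  [4..4]={T1}  "a"  orig:{}
  [5..5]={B,T0}  "b"  orig:{B}
  [6..6]={T1}  "a"  orig:{}
  [7..7]={B,T0}  "b"  orig:{B}
  [8..8]={B,T0}  "b"  orig:{B}
  [9..9]={B,T0}  "b"  orig:{B}
  [10..10]={B,T0}  "b"  orig:{B}
  [11..11]={B,T0}  "b"  orig:{B}
  [0..1]={A}  "ba"
  [1..2]=∅  "ac"
  [2..3]={S}  "cb"
  [3..4]={A}  "ba"
  [4..5]={S}  "ab"
  [5..6]={A}  "ba"
  [6..7]={S}  "ab"
  [7..8]={X4}  "bb"  orig:{}
  [8..9]={X4}  "bb"  orig:{}
  [9..10]={X4}  "bb"  orig:{}
  [10..11]={X4}  "bb"  orig:{}
  [0..2]=∅  "bac"
  [1..3]=∅  "acb"
  [2..4]={S}  "cba"
  [3..5]=∅  "bab"
  [4..6]={S}  "aba"
  [5..7]=∅  "bab"
  [6..8]={X3}  "abb"  orig:{}
  [7..9]=∅  "bbb"
  [8..10]=∅  "bbb"
  [9..11]=∅  "bbb"
  [0..3]=∅  "bacb"
  [1..4]=∅  "acba"
  [2..5]={X3}  "cbab"  orig:{}
  [3..6]=∅  "baba"
  [4..7]={X3}  "abab"  orig:{}
  [5..8]={S}  "babb"
  [6..9]=∅  "abbb"
  [7..10]=∅  "bbbb"
  [8..11]=∅  "bbbb"
  [0..4]=∅  "bacba"
  [1..5]=∅  "acbab"
  [2..6]=∅  "cbaba"
  [3..7]=∅  "babab"
  [4..8]={A}  "ababb"
  [5..9]={X3}  "babbb"  orig:{}
  [6..10]=∅  "abbbb"
  [7..11]=∅  "bbbbb"
  [0..5]=∅  "bacbab"
  [1..6]=∅  "acbaba"
  [2..7]={A}  "cbabab"
  [3..8]=∅  "bababb"
  [4..9]=∅  "ababbb"
  [5..10]=∅  "babbbb"
  [6..11]=∅  "abbbbb"
  [0..6]=∅  "bacbaba"
  [1..7]=∅  "acbabab"
  [2..8]=∅  "cbababb"
  [3..9]=∅  "bababbb"
  [4..10]={S}  "ababbbb"
  [5..11]=∅  "babbbbb"
  [0..7]=∅  "bacbabab"
  [1..8]=∅  "acbababb"
  [2..9]={A,S}  "cbababbb"
  [3..10]=∅  "bababbbb"
  [4..11]={X3}  "ababbbbb"  orig:{}
  [0..8]=∅  "bacbababb"
  [1..9]=∅  "acbababbb"
  [2..10]={X3}  "cbababbbb"  orig:{}
  [3..11]=∅  "bababbbbb"
  [0..9]=∅  "bacbababbb"
  [1..10]=∅  "acbababbbb"
  [2..11]={A,S}  "cbababbbbb"
  [0..10]=∅  "bacbababbbb"
  [1..11]=∅  "acbababbbbb"
  [0..11]=∅  "bacbababbbbb"

S ∉ T[0,11] ⇒ NO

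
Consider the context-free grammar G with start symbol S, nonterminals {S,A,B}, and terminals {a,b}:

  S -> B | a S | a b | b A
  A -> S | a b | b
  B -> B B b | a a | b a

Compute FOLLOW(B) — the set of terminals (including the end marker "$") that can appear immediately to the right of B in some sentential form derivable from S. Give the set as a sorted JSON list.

FIRST iteration:
iter 1:
  A via A→a b: +{a}
  A via A→b: +{b}
  B via B→a a: +{a}
  B via B→b a: +{b}
  S via S→B: +{a,b}
  FIRST[S]={a,b}  FIRST[A]={a,b}  FIRST[B]={a,b}
iter 2: — fixpoint
  FIRST[S]={a,b}  FIRST[A]={a,b}  FIRST[B]={a,b}

FOLLOW iteration:
FOLLOW(S) := {$}
[1]
  B→B B b: FOLLOW(B) ⊇ FIRST(B) = {a,b}; new: +{a,b}
  S→B: FOLLOW(B) ⊇ FOLLOW(S) ⊇ {$}; new: +{$}
  S→b A: FOLLOW(A) ⊇ FOLLOW(S) ⊇ {$}; new: +{$}
  FOLLOW[S]={$}  FOLLOW[A]={$}  FOLLOW[B]={$,a,b}
[2] (stable)
  FOLLOW[S]={$}  FOLLOW[A]={$}  FOLLOW[B]={$,a,b}

FOLLOW(B) = ["$", "a", "b"]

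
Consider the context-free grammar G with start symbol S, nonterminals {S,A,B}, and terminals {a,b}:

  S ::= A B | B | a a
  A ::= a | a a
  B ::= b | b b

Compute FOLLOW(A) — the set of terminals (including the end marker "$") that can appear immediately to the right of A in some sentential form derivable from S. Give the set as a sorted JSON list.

FIRST iteration:
round 1:
  A via A→a: +{a}
  B via B→b: +{b}
  S via S→A B: +{a}
  S via S→B: +{b}
  FIRST(S)={a,b}  FIRST(A)={a}  FIRST(B)={b}
round 2: (no change)
  FIRST(S)={a,b}  FIRST(A)={a}  FIRST(B)={b}

Compute FOLLOW by fixpoint:
seed FOLLOW(S) with $
round 1:
  S→A B: FOLLOW(A) ⊇ FIRST(B) = {b}; new: +{b}
  S→A B: FOLLOW(B) ⊇ FOLLOW(S) ⊇ {$}; new: +{$}
  FOLLOW[S]={$}  FOLLOW[A]={b}  FOLLOW[B]={$}
round 2: done
  FOLLOW[S]={$}  FOLLOW[A]={b}  FOLLOW[B]={$}

FOLLOW(A) = ["b"]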